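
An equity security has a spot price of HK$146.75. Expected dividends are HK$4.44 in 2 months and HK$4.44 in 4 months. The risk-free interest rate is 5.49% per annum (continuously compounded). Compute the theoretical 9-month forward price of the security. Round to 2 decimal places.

PV(dividends) I = 4.44·e^(−0.0549·2/12) + 4.44·e^(−0.0549·4/12)
I = 4.3996 + 4.3595 = 8.7591
F = (S − I)·e^(rT) = (146.75 − 8.7591) · e^(0.0549·9/12)
= 137.9909 · e^0.041175 = 137.9909 × 1.042034 = HK$143.79

HK$143.79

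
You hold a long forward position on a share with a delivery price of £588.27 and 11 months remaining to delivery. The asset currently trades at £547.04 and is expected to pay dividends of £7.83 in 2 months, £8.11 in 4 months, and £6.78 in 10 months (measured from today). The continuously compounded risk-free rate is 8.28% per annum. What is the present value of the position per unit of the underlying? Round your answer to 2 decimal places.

PV(remaining dividends) I = 7.83·e^(−0.0828·2/12) + 8.11·e^(−0.0828·4/12) + 6.78·e^(−0.0828·10/12) = 21.9399
Current forward F = (S − I)·e^(rT) = (547.04 − 21.9399)·e^(0.0828·11/12) = 525.1001 × 1.078855 = 566.5069
Value (long) = (F − K)·e^(−rT) = (566.5069 − 588.27) × 0.926909 = -20.1724
Value = -£20.17

-£20.17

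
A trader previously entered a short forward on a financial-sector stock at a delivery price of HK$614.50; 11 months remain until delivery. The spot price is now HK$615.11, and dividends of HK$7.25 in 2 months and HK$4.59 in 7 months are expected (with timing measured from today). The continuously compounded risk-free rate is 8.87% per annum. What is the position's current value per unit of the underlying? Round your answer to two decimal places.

-HK$37.09

PV(remaining dividends) I = 7.25·e^(−0.0887·2/12) + 4.59·e^(−0.0887·7/12) = 11.5022
Current forward F = (S − I)·e^(rT) = (615.11 − 11.5022)·e^(0.0887·11/12) = 603.6078 × 1.084705 = 654.7364
Value (long) = (F − K)·e^(−rT) = (654.7364 − 614.50) × 0.921909 = 37.0943
Short position value = −(long value) = -HK$37.09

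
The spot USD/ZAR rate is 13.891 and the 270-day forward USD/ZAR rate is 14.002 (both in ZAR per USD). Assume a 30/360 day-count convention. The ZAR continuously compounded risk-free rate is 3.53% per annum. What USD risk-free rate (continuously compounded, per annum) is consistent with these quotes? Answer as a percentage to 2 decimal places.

F = S·e^((r_ZAR − r_USD)T) ⇒ r_USD = r_ZAR − ln(F/S)/T
ln(14.002/13.891) = 0.007959; /(270/360) = 0.010612
r_USD = 0.0353 − 0.010612 = 0.024688
r_USD = 2.47%

2.47%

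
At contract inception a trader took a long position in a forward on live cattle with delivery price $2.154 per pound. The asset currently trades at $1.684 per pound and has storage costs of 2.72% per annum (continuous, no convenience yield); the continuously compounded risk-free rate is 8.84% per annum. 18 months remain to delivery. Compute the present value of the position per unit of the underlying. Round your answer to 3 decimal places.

-$0.132 per pound

Current fair forward for the remaining 18 months: F = S·e^((r + u)·T), (r + u) = 0.0884 + 0.0272 = 0.1156
F = 1.684 · e^(0.1156 × 18/12) = 1.684 × 1.189342 = 2.0029
Value of long forward = (F − K)·e^(−rT) = (2.0029 − 2.154) · e^(−0.0884·18/12)
= -0.1511 × 0.875815 = -0.132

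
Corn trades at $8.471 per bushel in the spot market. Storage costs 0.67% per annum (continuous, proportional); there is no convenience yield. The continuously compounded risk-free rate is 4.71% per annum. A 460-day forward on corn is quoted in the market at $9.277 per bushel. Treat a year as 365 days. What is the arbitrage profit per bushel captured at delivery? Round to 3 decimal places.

Fair forward: F* = S·e^(carry·T), with carry = (r + u) = 0.0471 + 0.0067 = 0.0538
F* = 8.471 · e^(0.0538 × 460/365) = 8.471 · e^0.067803 = 8.471 × 1.070154 = $9.0653
Market $9.277 > fair $9.0653: forward overpriced → cash-and-carry (buy spot, short the forward).
At maturity, profit = |F_mkt − F*| = |9.277 − 9.0653| = $0.212 per bushel

$0.212 per bushel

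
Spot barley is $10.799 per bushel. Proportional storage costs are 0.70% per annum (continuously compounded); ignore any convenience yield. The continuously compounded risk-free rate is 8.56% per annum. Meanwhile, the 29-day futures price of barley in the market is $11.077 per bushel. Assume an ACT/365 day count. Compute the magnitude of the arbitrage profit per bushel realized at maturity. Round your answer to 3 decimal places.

Fair futures: F* = S·e^(carry·T), with carry = (r + u) = 0.0856 + 0.0070 = 0.0926
F* = 10.799 · e^(0.0926 × 29/365) = 10.799 · e^0.007357 = 10.799 × 1.007384 = $10.8787
Market $11.077 > fair $10.8787: forward overpriced → cash-and-carry (buy spot, short the forward).
At maturity, profit = |F_mkt − F*| = |11.077 − 10.8787| = $0.198 per bushel

$0.198 per bushel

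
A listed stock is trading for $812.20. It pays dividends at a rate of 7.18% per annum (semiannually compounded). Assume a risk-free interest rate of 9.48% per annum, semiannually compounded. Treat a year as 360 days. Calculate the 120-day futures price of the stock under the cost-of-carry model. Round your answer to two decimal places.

$818.20

F = S · (1+r/2)^(2T) / (1+q/2)^(2T)
= 812.20 × 1.031355 / 1.023792 = 812.20 × 1.007387
F = $818.20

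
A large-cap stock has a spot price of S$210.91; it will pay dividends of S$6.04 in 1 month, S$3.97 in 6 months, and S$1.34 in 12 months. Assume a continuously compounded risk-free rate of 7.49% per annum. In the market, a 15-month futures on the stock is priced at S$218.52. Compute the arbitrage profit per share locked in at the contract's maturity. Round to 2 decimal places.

S$0.93 per share

PV(dividends) I = 6.04·e^(−0.0749·1/12) + 3.97·e^(−0.0749·6/12) + 1.34·e^(−0.0749·12/12) = 11.0698
Fair futures F* = (S − I)·e^(rT) = (210.91 − 11.0698)·e^0.093625 = 199.8402 × 1.098148 = 219.4541
Market S$218.52 < fair 219.4541: forward underpriced → reverse cash-and-carry (short the stock, invest proceeds at r, pay the dividends, go long the forward).
Profit at T = |F_mkt − F*| = |218.52 − 219.4541| = S$0.93 per share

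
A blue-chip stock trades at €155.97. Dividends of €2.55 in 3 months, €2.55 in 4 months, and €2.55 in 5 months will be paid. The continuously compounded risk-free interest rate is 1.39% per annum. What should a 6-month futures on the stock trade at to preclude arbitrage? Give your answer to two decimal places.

€149.39

PV(dividends) I = 2.55·e^(−0.0139·3/12) + 2.55·e^(−0.0139·4/12) + 2.55·e^(−0.0139·5/12)
I = 2.5412 + 2.5382 + 2.5353 = 7.6147
F = (S − I)·e^(rT) = (155.97 − 7.6147) · e^(0.0139·6/12)
= 148.3553 · e^0.006950 = 148.3553 × 1.006974 = €149.39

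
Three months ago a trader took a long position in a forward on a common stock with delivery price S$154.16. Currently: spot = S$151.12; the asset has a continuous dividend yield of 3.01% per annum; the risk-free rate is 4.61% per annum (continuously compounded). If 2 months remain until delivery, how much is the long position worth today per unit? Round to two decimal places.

Current fair forward for the remaining 2 months: F = S·e^((r − q)·T), (r − q) = 0.0461 − 0.0301 = 0.0160
F = 151.12 · e^(0.0160 × 2/12) = 151.12 × 1.002670 = 151.5235
Value of long forward = (F − K)·e^(−rT) = (151.5235 − 154.16) · e^(−0.0461·2/12)
= -2.6365 × 0.992346 = -2.62

-S$2.62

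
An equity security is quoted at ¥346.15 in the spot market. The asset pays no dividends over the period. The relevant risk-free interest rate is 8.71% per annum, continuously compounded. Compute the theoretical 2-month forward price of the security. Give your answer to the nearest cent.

¥351.21

F = S·e^(rT) = 346.15 · e^(0.0871 × 2/12)
= 346.15 · e^0.014517 = 346.15 × 1.014623
F = ¥351.21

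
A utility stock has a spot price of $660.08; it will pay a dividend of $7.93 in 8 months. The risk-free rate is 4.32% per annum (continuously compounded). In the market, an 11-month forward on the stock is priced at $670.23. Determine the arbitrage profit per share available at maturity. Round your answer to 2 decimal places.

PV(dividends) I = 7.93·e^(−0.0432·8/12) = 7.7049
Fair forward F* = (S − I)·e^(rT) = (660.08 − 7.7049)·e^0.039600 = 652.3751 × 1.040395 = 678.7278
Market $670.23 < fair 678.7278: forward underpriced → reverse cash-and-carry (short the stock, invest proceeds at r, pay the dividends, go long the forward).
Profit at T = |F_mkt − F*| = |670.23 − 678.7278| = $8.50 per share

$8.50 per share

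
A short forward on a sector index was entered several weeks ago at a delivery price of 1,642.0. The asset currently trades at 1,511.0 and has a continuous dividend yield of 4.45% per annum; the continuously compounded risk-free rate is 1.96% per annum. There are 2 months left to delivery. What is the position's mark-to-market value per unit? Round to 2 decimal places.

Current fair forward for the remaining 2 months: F = S·e^((r − q)·T), (r − q) = 0.0196 − 0.0445 = -0.0249
F = 1511.0 · e^(-0.0249 × 2/12) = 1511.0 × 0.99585860 = 1504.7423
Value of long forward = (F − K)·e^(−rT) = (1504.7423 − 1642.0) · e^(−0.0196·2/12)
= -137.2577 × 0.99673866 = -136.81
Short position value = −(long value) = 136.81

136.81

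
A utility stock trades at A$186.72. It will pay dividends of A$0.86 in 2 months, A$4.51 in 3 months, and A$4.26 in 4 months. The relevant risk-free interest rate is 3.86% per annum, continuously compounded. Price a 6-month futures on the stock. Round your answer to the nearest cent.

A$180.65

PV(dividends) I = 0.86·e^(−0.0386·2/12) + 4.51·e^(−0.0386·3/12) + 4.26·e^(−0.0386·4/12)
I = 0.8545 + 4.4667 + 4.2055 = 9.5267
F = (S − I)·e^(rT) = (186.72 − 9.5267) · e^(0.0386·6/12)
= 177.1933 · e^0.019300 = 177.1933 × 1.019487 = A$180.65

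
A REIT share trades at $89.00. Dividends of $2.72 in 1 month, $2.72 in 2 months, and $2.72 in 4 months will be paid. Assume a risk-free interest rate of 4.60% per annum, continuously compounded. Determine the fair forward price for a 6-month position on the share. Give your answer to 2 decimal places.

PV(dividends) I = 2.72·e^(−0.0460·1/12) + 2.72·e^(−0.0460·2/12) + 2.72·e^(−0.0460·4/12)
I = 2.7096 + 2.6992 + 2.6786 = 8.0874
F = (S − I)·e^(rT) = (89.00 − 8.0874) · e^(0.0460·6/12)
= 80.9126 · e^0.023000 = 80.9126 × 1.023267 = $82.80

$82.80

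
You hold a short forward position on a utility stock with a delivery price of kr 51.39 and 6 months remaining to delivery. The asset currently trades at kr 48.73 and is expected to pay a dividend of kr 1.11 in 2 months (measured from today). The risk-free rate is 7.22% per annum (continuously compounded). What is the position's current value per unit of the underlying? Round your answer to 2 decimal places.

kr 1.93

PV(remaining dividends) I = 1.11·e^(−0.0722·2/12) = 1.0967
Current forward F = (S − I)·e^(rT) = (48.73 − 1.0967)·e^(0.0722·6/12) = 47.6333 × 1.036760 = 49.3843
Value (long) = (F − K)·e^(−rT) = (49.3843 − 51.39) × 0.964544 = -1.9346
Short position value = −(long value) = kr 1.93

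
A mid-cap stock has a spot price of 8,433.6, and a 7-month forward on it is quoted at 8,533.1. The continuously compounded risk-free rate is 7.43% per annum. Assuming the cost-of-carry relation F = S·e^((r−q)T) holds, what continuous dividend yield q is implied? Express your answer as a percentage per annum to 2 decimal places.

From F = S·e^((r−q)T): (r − q) = ln(F/S)/T
ln(8533.1/8433.6) = ln(1.011798) = 0.011729
(r − q) = 0.011729 / (7/12) = 0.020107
q = r − ln(F/S)/T = 0.0743 − 0.020107 = 0.054193
q = 5.42%

5.42%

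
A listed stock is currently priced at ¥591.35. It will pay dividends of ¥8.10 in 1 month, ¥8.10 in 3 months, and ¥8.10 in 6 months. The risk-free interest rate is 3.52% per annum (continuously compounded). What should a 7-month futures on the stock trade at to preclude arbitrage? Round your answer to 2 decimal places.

¥579.05

PV(dividends) I = 8.10·e^(−0.0352·1/12) + 8.10·e^(−0.0352·3/12) + 8.10·e^(−0.0352·6/12)
I = 8.0763 + 8.0290 + 7.9587 = 24.0640
F = (S − I)·e^(rT) = (591.35 − 24.0640) · e^(0.0352·7/12)
= 567.2860 · e^0.020533 = 567.2860 × 1.020745 = ¥579.05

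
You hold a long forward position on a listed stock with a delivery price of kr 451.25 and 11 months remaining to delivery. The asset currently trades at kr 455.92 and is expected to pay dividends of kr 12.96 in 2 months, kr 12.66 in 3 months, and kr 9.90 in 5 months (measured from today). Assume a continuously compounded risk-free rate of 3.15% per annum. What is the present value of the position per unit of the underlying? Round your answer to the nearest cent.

-kr 17.71

PV(remaining dividends) I = 12.96·e^(−0.0315·2/12) + 12.66·e^(−0.0315·3/12) + 9.90·e^(−0.0315·5/12) = 35.2237
Current forward F = (S − I)·e^(rT) = (455.92 − 35.2237)·e^(0.0315·11/12) = 420.6963 × 1.029296 = 433.0210
Value (long) = (F − K)·e^(−rT) = (433.0210 − 451.25) × 0.971538 = -17.7102
Value = -kr 17.71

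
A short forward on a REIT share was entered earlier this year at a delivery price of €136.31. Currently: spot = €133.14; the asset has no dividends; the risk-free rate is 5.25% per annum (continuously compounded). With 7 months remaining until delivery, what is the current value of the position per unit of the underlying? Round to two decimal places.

Current fair forward for the remaining 7 months: F = S·e^(r·T), r = 0.0525
F = 133.14 · e^(0.0525 × 7/12) = 133.14 × 1.031099 = 137.2805
Value of long forward = (F − K)·e^(−rT) = (137.2805 − 136.31) · e^(−0.0525·7/12)
= 0.9705 × 0.969839 = 0.94
Short position value = −(long value) = -€0.94

-€0.94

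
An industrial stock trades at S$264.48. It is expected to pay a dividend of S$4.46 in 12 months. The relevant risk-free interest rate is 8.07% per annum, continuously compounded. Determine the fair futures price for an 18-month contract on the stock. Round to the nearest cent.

PV(dividends) I = 4.46·e^(−0.0807·12/12)
I = 4.1142
F = (S − I)·e^(rT) = (264.48 − 4.1142) · e^(0.0807·18/12)
= 260.3658 · e^0.121050 = 260.3658 × 1.128681 = S$293.87

S$293.87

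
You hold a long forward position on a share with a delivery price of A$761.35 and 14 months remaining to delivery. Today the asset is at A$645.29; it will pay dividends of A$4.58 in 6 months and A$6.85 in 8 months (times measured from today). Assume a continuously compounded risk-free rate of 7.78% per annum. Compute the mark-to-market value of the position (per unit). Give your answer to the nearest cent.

PV(remaining dividends) I = 4.58·e^(−0.0778·6/12) + 6.85·e^(−0.0778·8/12) = 10.9090
Current forward F = (S − I)·e^(rT) = (645.29 − 10.9090)·e^(0.0778·14/12) = 634.3810 × 1.095013 = 694.6554
Value (long) = (F − K)·e^(−rT) = (694.6554 − 761.35) × 0.913231 = -60.9076
Value = -A$60.91

-A$60.91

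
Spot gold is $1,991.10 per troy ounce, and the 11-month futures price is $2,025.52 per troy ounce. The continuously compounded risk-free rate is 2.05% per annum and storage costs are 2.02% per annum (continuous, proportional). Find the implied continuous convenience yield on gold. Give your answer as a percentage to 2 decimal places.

2.20%

F = S·e^((r+u−y)T) ⇒ (r+u−y) = ln(F/S)/T
ln(2025.52/1991.10) = 0.017139; /T ⇒ 0.018697
y = r + u − ln(F/S)/T = 0.0205 + 0.0202 − 0.018697 = 0.022003
y = 2.20%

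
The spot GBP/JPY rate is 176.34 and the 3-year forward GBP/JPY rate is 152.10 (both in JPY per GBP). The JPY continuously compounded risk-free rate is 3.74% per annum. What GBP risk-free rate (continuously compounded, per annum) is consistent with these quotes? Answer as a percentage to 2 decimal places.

F = S·e^((r_JPY − r_GBP)T) ⇒ r_GBP = r_JPY − ln(F/S)/T
ln(152.10/176.34) = -0.147876; /(3) = -0.049292
r_GBP = 0.0374 + 0.049292 = 0.086692
r_GBP = 8.67%

8.67%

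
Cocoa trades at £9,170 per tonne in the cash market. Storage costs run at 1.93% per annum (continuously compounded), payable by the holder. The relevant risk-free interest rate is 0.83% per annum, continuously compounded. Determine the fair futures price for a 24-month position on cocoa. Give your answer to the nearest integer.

Net carry = r + u − y = 0.0083 + 0.0193 − 0.0000 = 0.0276
F = S·e^((r+u−y)T) = 9170 · e^(0.0276 × 24/12) = 9170 · e^0.055200
= 9170 × 1.056752 = £9,690 per tonne

£9,690 per tonne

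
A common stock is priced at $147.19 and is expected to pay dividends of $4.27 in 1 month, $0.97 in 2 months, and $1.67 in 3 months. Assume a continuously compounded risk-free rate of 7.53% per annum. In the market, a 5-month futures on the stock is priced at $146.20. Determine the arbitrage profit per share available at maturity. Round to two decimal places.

PV(dividends) I = 4.27·e^(−0.0753·1/12) + 0.97·e^(−0.0753·2/12) + 1.67·e^(−0.0753·3/12) = 6.8400
Fair futures F* = (S − I)·e^(rT) = (147.19 − 6.8400)·e^0.031375 = 140.3500 × 1.031872 = 144.8232
Market $146.20 > fair 144.8232: forward overpriced → cash-and-carry (borrow at r, buy the stock and collect the dividends, short the forward).
Profit at T = |F_mkt − F*| = |146.20 − 144.8232| = $1.38 per share

$1.38 per share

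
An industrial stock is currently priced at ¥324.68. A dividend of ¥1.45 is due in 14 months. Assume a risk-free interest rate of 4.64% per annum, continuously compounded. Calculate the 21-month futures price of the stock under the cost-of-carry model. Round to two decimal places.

PV(dividends) I = 1.45·e^(−0.0464·14/12)
I = 1.3736
F = (S − I)·e^(rT) = (324.68 − 1.3736) · e^(0.0464·21/12)
= 323.3064 · e^0.081200 = 323.3064 × 1.084588 = ¥350.65

¥350.65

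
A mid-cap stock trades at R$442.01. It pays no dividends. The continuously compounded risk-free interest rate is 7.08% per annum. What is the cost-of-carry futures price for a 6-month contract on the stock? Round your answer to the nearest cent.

F = S·e^(rT) = 442.01 · e^(0.0708 × 6/12)
= 442.01 · e^0.035400 = 442.01 × 1.036034
F = R$457.94

R$457.94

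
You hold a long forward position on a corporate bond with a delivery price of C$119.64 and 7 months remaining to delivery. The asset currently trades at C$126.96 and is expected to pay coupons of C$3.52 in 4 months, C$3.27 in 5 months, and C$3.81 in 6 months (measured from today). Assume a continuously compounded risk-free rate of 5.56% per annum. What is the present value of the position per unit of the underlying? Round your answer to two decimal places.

PV(remaining coupons) I = 3.52·e^(−0.0556·4/12) + 3.27·e^(−0.0556·5/12) + 3.81·e^(−0.0556·6/12) = 10.3560
Current forward F = (S − I)·e^(rT) = (126.96 − 10.3560)·e^(0.0556·7/12) = 116.6040 × 1.032965 = 120.4479
Value (long) = (F − K)·e^(−rT) = (120.4479 − 119.64) × 0.968087 = 0.7821
Value = C$0.78

C$0.78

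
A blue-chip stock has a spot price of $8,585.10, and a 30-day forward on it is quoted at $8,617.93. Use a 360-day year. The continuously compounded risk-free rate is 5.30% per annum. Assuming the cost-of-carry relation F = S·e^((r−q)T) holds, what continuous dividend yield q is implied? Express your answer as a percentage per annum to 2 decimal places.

0.72%

From F = S·e^((r−q)T): (r − q) = ln(F/S)/T
ln(8617.93/8585.10) = ln(1.003824) = 0.003817
(r − q) = 0.003817 / (30/360) = 0.045804
q = r − ln(F/S)/T = 0.0530 − 0.045804 = 0.007196
q = 0.72%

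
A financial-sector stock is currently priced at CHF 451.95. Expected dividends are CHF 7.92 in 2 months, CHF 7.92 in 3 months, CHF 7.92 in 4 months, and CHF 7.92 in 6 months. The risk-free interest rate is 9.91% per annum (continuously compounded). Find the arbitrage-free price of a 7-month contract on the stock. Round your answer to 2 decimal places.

CHF 446.30

PV(dividends) I = 7.92·e^(−0.0991·2/12) + 7.92·e^(−0.0991·3/12) + 7.92·e^(−0.0991·4/12) + 7.92·e^(−0.0991·6/12)
I = 7.7903 + 7.7262 + 7.6626 + 7.5371 = 30.7162
F = (S − I)·e^(rT) = (451.95 − 30.7162) · e^(0.0991·7/12)
= 421.2338 · e^0.057808 = 421.2338 × 1.059512 = CHF 446.30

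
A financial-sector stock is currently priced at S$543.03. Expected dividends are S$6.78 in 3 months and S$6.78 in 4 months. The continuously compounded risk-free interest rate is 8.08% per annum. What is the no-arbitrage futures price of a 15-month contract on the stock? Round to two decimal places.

PV(dividends) I = 6.78·e^(−0.0808·3/12) + 6.78·e^(−0.0808·4/12)
I = 6.6444 + 6.5998 = 13.2442
F = (S − I)·e^(rT) = (543.03 − 13.2442) · e^(0.0808·15/12)
= 529.7858 · e^0.101000 = 529.7858 × 1.106277 = S$586.09

S$586.09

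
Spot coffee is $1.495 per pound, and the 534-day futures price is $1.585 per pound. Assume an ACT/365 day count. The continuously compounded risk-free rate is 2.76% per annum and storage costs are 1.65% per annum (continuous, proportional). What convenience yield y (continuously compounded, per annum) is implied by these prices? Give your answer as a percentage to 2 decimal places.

0.41%

F = S·e^((r+u−y)T) ⇒ (r+u−y) = ln(F/S)/T
ln(1.585/1.495) = 0.058458; /T ⇒ 0.039957
y = r + u − ln(F/S)/T = 0.0276 + 0.0165 − 0.039957 = 0.004143
y = 0.41%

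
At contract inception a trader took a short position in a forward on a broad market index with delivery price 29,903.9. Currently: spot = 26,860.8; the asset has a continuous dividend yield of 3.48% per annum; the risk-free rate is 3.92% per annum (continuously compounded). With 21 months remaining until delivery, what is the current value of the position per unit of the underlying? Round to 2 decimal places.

Current fair forward for the remaining 21 months: F = S·e^((r − q)·T), (r − q) = 0.0392 − 0.0348 = 0.0044
F = 26860.8 · e^(0.0044 × 21/12) = 26860.8 × 1.00772972 = 27068.4265
Value of long forward = (F − K)·e^(−rT) = (27068.4265 − 29903.9) · e^(−0.0392·21/12)
= -2835.4735 × 0.93370009 = -2647.48
Short position value = −(long value) = 2647.48

2647.48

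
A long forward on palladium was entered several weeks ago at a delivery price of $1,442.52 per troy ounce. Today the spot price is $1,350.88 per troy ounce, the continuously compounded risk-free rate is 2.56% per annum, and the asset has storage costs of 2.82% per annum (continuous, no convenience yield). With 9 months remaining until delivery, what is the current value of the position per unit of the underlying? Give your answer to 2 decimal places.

Current fair forward for the remaining 9 months: F = S·e^((r + u)·T), (r + u) = 0.0256 + 0.0282 = 0.0538
F = 1350.88 · e^(0.0538 × 9/12) = 1350.88 × 1.04117512 = 1406.5026
Value of long forward = (F − K)·e^(−rT) = (1406.5026 − 1442.52) · e^(−0.0256·9/12)
= -36.0174 × 0.98098315 = -35.33

-$35.33 per troy ounce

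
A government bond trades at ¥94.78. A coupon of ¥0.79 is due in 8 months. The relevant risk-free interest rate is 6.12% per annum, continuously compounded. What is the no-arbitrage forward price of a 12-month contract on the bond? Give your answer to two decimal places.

¥99.96

PV(coupons) I = 0.79·e^(−0.0612·8/12)
I = 0.7584
F = (S − I)·e^(rT) = (94.78 − 0.7584) · e^(0.0612·12/12)
= 94.0216 · e^0.061200 = 94.0216 × 1.063112 = ¥99.96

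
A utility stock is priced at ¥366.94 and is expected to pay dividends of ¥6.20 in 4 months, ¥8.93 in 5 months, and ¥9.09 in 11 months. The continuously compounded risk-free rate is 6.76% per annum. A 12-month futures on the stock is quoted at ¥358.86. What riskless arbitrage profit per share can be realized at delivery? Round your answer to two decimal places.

PV(dividends) I = 6.20·e^(−0.0676·4/12) + 8.93·e^(−0.0676·5/12) + 9.09·e^(−0.0676·11/12) = 23.2877
Fair futures F* = (S − I)·e^(rT) = (366.94 − 23.2877)·e^0.067600 = 343.6523 × 1.069937 = 367.6863
Market ¥358.86 < fair 367.6863: forward underpriced → reverse cash-and-carry (short the stock, invest proceeds at r, pay the dividends, go long the forward).
Profit at T = |F_mkt − F*| = |358.86 − 367.6863| = ¥8.83 per share

¥8.83 per share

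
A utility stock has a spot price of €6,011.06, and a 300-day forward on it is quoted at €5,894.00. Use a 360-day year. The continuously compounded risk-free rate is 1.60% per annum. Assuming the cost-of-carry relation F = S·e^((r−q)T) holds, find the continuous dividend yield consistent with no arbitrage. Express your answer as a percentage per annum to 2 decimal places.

From F = S·e^((r−q)T): (r − q) = ln(F/S)/T
ln(5894.00/6011.06) = ln(0.980526) = -0.019666
(r − q) = -0.019666 / (300/360) = -0.023599
q = r − ln(F/S)/T = 0.0160 + 0.023599 = 0.039599
q = 3.96%

3.96%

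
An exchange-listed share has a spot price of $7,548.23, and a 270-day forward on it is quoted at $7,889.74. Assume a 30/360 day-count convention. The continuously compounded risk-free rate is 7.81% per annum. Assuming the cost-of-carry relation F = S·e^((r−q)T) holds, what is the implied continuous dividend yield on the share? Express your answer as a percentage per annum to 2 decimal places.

From F = S·e^((r−q)T): (r − q) = ln(F/S)/T
ln(7889.74/7548.23) = ln(1.045244) = 0.044250
(r − q) = 0.044250 / (270/360) = 0.059000
q = r − ln(F/S)/T = 0.0781 − 0.059000 = 0.019100
q = 1.91%

1.91%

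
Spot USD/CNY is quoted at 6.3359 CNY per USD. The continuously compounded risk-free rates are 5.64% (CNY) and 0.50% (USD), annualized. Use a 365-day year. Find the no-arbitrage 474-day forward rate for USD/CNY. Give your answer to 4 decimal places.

F = S·e^((r_CNY − r_USD)T) = 6.3359 · e^((0.0564 − 0.0050) × 474/365)
= 6.3359 · e^0.066750 = 6.3359 × 1.069028
F = 6.7733 CNY per USD

6.7733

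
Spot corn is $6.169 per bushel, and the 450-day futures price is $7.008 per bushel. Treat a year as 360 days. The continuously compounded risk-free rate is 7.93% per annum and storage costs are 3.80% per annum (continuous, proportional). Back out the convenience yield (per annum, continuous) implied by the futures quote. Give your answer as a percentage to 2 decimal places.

F = S·e^((r+u−y)T) ⇒ (r+u−y) = ln(F/S)/T
ln(7.008/6.169) = 0.127516; /T ⇒ 0.102013
y = r + u − ln(F/S)/T = 0.0793 + 0.0380 − 0.102013 = 0.015287
y = 1.53%

1.53%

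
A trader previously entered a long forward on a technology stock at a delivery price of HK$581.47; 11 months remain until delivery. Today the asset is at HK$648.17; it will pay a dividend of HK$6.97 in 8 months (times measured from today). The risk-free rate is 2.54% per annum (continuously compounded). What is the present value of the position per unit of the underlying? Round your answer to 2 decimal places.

HK$73.23

PV(remaining dividends) I = 6.97·e^(−0.0254·8/12) = 6.8530
Current forward F = (S − I)·e^(rT) = (648.17 − 6.8530)·e^(0.0254·11/12) = 641.3170 × 1.023557 = 656.4245
Value (long) = (F − K)·e^(−rT) = (656.4245 − 581.47) × 0.976986 = 73.2295
Value = HK$73.23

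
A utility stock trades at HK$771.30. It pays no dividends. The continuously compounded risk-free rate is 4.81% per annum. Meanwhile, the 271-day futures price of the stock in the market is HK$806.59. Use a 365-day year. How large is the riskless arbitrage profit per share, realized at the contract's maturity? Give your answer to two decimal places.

HK$7.25 per share

Fair futures: F* = S·e^(carry·T), with carry = r = 0.0481
F* = 771.30 · e^(0.0481 × 271/365) = 771.30 · e^0.035713 = 771.30 × 1.036358 = HK$799.3429
Market HK$806.59 > fair HK$799.3429: forward overpriced → cash-and-carry (buy spot, short the forward).
At maturity, profit = |F_mkt − F*| = |806.59 − 799.3429| = HK$7.25 per share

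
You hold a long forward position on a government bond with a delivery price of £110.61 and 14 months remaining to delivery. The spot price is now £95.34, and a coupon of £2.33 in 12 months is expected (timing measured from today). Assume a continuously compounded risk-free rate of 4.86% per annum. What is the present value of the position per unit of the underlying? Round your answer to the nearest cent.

PV(remaining coupons) I = 2.33·e^(−0.0486·12/12) = 2.2195
Current forward F = (S − I)·e^(rT) = (95.34 − 2.2195)·e^(0.0486·14/12) = 93.1205 × 1.058338 = 98.5530
Value (long) = (F − K)·e^(−rT) = (98.5530 − 110.61) × 0.944877 = -11.3924
Value = -£11.39

-£11.39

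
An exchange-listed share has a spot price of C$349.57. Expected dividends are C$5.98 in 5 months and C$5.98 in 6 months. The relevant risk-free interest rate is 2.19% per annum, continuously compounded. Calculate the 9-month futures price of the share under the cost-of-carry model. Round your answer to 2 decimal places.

C$343.32

PV(dividends) I = 5.98·e^(−0.0219·5/12) + 5.98·e^(−0.0219·6/12)
I = 5.9257 + 5.9149 = 11.8406
F = (S − I)·e^(rT) = (349.57 − 11.8406) · e^(0.0219·9/12)
= 337.7294 · e^0.016425 = 337.7294 × 1.016561 = C$343.32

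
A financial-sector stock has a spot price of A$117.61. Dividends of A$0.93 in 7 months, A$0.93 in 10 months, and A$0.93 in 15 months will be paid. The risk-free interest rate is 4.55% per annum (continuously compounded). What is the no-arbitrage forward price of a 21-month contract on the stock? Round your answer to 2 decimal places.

A$124.46

PV(dividends) I = 0.93·e^(−0.0455·7/12) + 0.93·e^(−0.0455·10/12) + 0.93·e^(−0.0455·15/12)
I = 0.9056 + 0.8954 + 0.8786 = 2.6796
F = (S − I)·e^(rT) = (117.61 − 2.6796) · e^(0.0455·21/12)
= 114.9304 · e^0.079625 = 114.9304 × 1.082881 = A$124.46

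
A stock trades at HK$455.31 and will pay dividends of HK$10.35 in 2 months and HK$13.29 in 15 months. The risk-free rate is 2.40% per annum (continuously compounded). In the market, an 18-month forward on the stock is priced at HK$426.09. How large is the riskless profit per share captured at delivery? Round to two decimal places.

HK$21.85 per share

PV(dividends) I = 10.35·e^(−0.0240·2/12) + 13.29·e^(−0.0240·15/12) = 23.2059
Fair forward F* = (S − I)·e^(rT) = (455.31 − 23.2059)·e^0.036000 = 432.1041 × 1.036656 = 447.9433
Market HK$426.09 < fair 447.9433: forward underpriced → reverse cash-and-carry (short the stock, invest proceeds at r, pay the dividends, go long the forward).
Profit at T = |F_mkt − F*| = |426.09 − 447.9433| = HK$21.85 per share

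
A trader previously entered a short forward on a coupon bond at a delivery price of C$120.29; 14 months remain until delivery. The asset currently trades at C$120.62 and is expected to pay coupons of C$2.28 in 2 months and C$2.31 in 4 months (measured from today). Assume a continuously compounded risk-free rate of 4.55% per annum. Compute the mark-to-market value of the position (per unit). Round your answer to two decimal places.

-C$2.01

PV(remaining coupons) I = 2.28·e^(−0.0455·2/12) + 2.31·e^(−0.0455·4/12) = 4.5380
Current forward F = (S − I)·e^(rT) = (120.62 − 4.5380)·e^(0.0455·14/12) = 116.0820 × 1.054518 = 122.4106
Value (long) = (F − K)·e^(−rT) = (122.4106 − 120.29) × 0.948301 = 2.0110
Short position value = −(long value) = -C$2.01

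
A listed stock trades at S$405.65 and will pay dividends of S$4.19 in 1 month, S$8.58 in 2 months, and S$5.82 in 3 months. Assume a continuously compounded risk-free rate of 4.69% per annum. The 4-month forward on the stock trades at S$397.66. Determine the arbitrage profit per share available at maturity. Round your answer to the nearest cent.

PV(dividends) I = 4.19·e^(−0.0469·1/12) + 8.58·e^(−0.0469·2/12) + 5.82·e^(−0.0469·3/12) = 18.4390
Fair forward F* = (S − I)·e^(rT) = (405.65 − 18.4390)·e^0.015633 = 387.2110 × 1.015756 = 393.3119
Market S$397.66 > fair 393.3119: forward overpriced → cash-and-carry (borrow at r, buy the stock and collect the dividends, short the forward).
Profit at T = |F_mkt − F*| = |397.66 − 393.3119| = S$4.35 per share

S$4.35 per share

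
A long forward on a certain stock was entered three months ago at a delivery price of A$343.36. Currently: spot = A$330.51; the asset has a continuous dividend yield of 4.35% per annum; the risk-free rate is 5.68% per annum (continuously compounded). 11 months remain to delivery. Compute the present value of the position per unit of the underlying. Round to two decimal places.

-A$8.35

Current fair forward for the remaining 11 months: F = S·e^((r − q)·T), (r − q) = 0.0568 − 0.0435 = 0.0133
F = 330.51 · e^(0.0133 × 11/12) = 330.51 × 1.012266 = 334.5640
Value of long forward = (F − K)·e^(−rT) = (334.5640 − 343.36) · e^(−0.0568·11/12)
= -8.7960 × 0.949266 = -8.35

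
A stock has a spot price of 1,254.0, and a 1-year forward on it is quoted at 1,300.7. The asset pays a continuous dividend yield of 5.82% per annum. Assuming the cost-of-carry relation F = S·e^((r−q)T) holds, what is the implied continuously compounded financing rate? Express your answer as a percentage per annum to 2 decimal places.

9.48%

From F = S·e^((r−q)T): (r − q) = ln(F/S)/T
ln(1300.7/1254.0) = ln(1.037241) = 0.036564
(r − q) = 0.036564 / (1) = 0.036564
r = ln(F/S)/T + q = 0.036564 + 0.0582 = 0.094764
r = 9.48%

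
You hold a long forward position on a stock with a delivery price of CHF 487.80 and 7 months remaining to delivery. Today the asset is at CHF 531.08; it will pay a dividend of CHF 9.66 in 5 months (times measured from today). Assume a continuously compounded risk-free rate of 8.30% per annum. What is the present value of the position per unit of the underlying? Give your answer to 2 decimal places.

PV(remaining dividends) I = 9.66·e^(−0.0830·5/12) = 9.3316
Current forward F = (S − I)·e^(rT) = (531.08 − 9.3316)·e^(0.0830·7/12) = 521.7484 × 1.049608 = 547.6313
Value (long) = (F − K)·e^(−rT) = (547.6313 − 487.80) × 0.952737 = 57.0035
Value = CHF 57.00

CHF 57.00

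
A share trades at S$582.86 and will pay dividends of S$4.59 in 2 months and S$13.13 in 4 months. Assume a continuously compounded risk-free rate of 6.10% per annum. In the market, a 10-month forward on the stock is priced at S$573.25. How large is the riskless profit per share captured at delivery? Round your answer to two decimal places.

S$21.69 per share

PV(dividends) I = 4.59·e^(−0.0610·2/12) + 13.13·e^(−0.0610·4/12) = 17.4093
Fair forward F* = (S − I)·e^(rT) = (582.86 − 17.4093)·e^0.050833 = 565.4507 × 1.052147 = 594.9373
Market S$573.25 < fair 594.9373: forward underpriced → reverse cash-and-carry (short the stock, invest proceeds at r, pay the dividends, go long the forward).
Profit at T = |F_mkt − F*| = |573.25 − 594.9373| = S$21.69 per share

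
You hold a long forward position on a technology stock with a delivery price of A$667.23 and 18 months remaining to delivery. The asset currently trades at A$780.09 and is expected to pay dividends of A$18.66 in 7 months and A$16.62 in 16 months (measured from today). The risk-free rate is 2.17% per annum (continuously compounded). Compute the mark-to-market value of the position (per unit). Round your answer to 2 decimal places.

A$99.66

PV(remaining dividends) I = 18.66·e^(−0.0217·7/12) + 16.62·e^(−0.0217·16/12) = 34.5713
Current forward F = (S − I)·e^(rT) = (780.09 − 34.5713)·e^(0.0217·18/12) = 745.5187 × 1.033086 = 770.1849
Value (long) = (F − K)·e^(−rT) = (770.1849 − 667.23) × 0.967974 = 99.6577
Value = A$99.66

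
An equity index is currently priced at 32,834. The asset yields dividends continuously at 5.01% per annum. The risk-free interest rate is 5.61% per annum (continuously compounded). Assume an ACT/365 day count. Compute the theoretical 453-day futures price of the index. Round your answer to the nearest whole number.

F = S·e^((r − q)T) = 32834 · e^((0.0561 − 0.0501) × 453/365)
= 32834 · e^0.007447 = 32834 × 1.007475
F = 33,079

33,079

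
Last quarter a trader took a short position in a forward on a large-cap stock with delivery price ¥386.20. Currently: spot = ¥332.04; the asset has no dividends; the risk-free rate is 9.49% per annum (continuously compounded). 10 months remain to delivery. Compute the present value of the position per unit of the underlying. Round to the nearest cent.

¥24.79

Current fair forward for the remaining 10 months: F = S·e^(r·T), r = 0.0949
F = 332.04 · e^(0.0949 × 10/12) = 332.04 × 1.082295 = 359.3652
Value of long forward = (F − K)·e^(−rT) = (359.3652 − 386.20) · e^(−0.0949·10/12)
= -26.8348 × 0.923963 = -24.79
Short position value = −(long value) = ¥24.79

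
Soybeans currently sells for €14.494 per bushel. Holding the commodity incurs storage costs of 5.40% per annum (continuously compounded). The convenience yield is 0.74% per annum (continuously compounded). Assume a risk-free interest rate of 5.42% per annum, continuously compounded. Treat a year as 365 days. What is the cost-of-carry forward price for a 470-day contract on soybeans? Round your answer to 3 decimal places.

Net carry = r + u − y = 0.0542 + 0.0540 − 0.0074 = 0.1008
F = S·e^((r+u−y)T) = 14.494 · e^(0.1008 × 470/365) = 14.494 · e^0.129797
= 14.494 × 1.138597 = €16.503 per bushel

€16.503 per bushel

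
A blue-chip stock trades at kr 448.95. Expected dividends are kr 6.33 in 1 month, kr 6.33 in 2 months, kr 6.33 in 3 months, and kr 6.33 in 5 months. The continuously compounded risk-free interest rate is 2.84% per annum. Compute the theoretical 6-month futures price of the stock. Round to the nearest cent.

PV(dividends) I = 6.33·e^(−0.0284·1/12) + 6.33·e^(−0.0284·2/12) + 6.33·e^(−0.0284·3/12) + 6.33·e^(−0.0284·5/12)
I = 6.3150 + 6.3001 + 6.2852 + 6.2555 = 25.1558
F = (S − I)·e^(rT) = (448.95 − 25.1558) · e^(0.0284·6/12)
= 423.7942 · e^0.014200 = 423.7942 × 1.014301 = kr 429.85

kr 429.85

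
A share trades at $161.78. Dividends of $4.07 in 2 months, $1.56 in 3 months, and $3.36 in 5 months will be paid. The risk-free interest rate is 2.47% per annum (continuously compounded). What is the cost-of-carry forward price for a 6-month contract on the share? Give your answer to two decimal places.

PV(dividends) I = 4.07·e^(−0.0247·2/12) + 1.56·e^(−0.0247·3/12) + 3.36·e^(−0.0247·5/12)
I = 4.0533 + 1.5504 + 3.3256 = 8.9293
F = (S − I)·e^(rT) = (161.78 − 8.9293) · e^(0.0247·6/12)
= 152.8507 · e^0.012350 = 152.8507 × 1.012427 = $154.75

$154.75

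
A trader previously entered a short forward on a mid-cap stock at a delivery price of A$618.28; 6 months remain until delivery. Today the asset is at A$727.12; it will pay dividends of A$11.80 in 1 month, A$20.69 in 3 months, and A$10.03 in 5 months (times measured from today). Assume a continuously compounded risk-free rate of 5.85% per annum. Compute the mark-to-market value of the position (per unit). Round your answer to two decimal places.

-A$84.74

PV(remaining dividends) I = 11.80·e^(−0.0585·1/12) + 20.69·e^(−0.0585·3/12) + 10.03·e^(−0.0585·5/12) = 41.9207
Current forward F = (S − I)·e^(rT) = (727.12 − 41.9207)·e^(0.0585·6/12) = 685.1993 × 1.029682 = 705.5374
Value (long) = (F − K)·e^(−rT) = (705.5374 − 618.28) × 0.971174 = 84.7421
Short position value = −(long value) = -A$84.74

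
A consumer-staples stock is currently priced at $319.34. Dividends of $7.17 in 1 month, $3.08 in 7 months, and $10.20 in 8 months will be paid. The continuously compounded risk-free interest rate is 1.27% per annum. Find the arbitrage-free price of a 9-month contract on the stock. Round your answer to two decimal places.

$301.87

PV(dividends) I = 7.17·e^(−0.0127·1/12) + 3.08·e^(−0.0127·7/12) + 10.20·e^(−0.0127·8/12)
I = 7.1624 + 3.0573 + 10.1140 = 20.3337
F = (S − I)·e^(rT) = (319.34 − 20.3337) · e^(0.0127·9/12)
= 299.0063 · e^0.009525 = 299.0063 × 1.009571 = $301.87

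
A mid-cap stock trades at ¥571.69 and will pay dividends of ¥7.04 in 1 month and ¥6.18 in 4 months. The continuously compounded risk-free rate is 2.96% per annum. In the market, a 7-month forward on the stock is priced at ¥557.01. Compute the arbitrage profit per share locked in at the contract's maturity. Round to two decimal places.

PV(dividends) I = 7.04·e^(−0.0296·1/12) + 6.18·e^(−0.0296·4/12) = 13.1420
Fair forward F* = (S − I)·e^(rT) = (571.69 − 13.1420)·e^0.017267 = 558.5480 × 1.017417 = 568.2762
Market ¥557.01 < fair 568.2762: forward underpriced → reverse cash-and-carry (short the stock, invest proceeds at r, pay the dividends, go long the forward).
Profit at T = |F_mkt − F*| = |557.01 − 568.2762| = ¥11.27 per share

¥11.27 per share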